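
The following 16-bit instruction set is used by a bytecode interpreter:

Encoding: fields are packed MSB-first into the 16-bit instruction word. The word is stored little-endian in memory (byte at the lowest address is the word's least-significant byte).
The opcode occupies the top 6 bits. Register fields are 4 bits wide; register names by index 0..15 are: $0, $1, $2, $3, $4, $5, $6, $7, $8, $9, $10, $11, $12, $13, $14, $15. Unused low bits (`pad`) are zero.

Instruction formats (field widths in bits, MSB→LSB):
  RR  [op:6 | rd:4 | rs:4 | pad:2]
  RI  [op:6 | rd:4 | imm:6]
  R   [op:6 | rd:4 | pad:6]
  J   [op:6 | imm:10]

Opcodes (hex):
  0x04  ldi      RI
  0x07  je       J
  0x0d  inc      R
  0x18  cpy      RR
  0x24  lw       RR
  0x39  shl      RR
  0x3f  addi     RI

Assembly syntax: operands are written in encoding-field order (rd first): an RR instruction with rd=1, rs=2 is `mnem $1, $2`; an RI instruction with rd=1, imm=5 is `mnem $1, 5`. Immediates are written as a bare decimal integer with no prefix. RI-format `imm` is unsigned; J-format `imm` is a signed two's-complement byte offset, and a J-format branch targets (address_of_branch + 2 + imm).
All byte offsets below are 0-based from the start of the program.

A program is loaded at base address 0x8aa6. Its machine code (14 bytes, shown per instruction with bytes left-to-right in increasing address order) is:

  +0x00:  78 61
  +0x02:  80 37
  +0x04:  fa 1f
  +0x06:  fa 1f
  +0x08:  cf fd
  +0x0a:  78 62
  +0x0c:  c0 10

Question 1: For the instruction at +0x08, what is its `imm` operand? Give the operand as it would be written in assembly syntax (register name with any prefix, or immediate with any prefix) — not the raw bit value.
@+08  little-endian(cf fd) = 0xfdcf
  opcode bits[15:10]=0x3f: addi/RI
  [9:6] rd=7 = $7
  [5:0] imm=15 = 15

15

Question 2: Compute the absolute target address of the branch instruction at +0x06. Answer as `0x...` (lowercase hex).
0x8aa8

+0x06: fa 1f ⇒ word 0x1ffa (little)
  top 6b → 0x7 → je [J]
  imm: (w>>0)&0x3ff=0x3fa (s10→-6) → -6
  target = base 0x8aa6 + off 0x06 + 2 + imm -6 = 0x8aa8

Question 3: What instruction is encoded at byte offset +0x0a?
cpy $9, $14

@+0a  little-endian(78 62) = 0x6278
  op=0x6278>>10=0x18 ⇒ cpy (RR)
  rd: (w>>6)&0xf=0x9 → $9
  rs: (w>>2)&0xf=0xe → $14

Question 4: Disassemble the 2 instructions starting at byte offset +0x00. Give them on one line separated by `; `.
cpy $5, $14; inc $14

+0x00: 78 61 ⇒ word 0x6178 (little)
  top 6b → 0x18 → cpy [RR]
  rd@[9:6]=0x5 ⇒ $5
  rs@[5:2]=0xe ⇒ $14
+0x02: 80 37 ⇒ word 0x3780 (little)
  top 6b → 0xd → inc [R]
  rd@[9:6]=0xe ⇒ $14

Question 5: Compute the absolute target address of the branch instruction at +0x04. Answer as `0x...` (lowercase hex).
+0x04: fa 1f ⇒ word 0x1ffa (little)
  op=0x1ffa>>10=0x7 ⇒ je (J)
  imm@[9:0]=0x3fa (s10→-6) ⇒ -6
  target = base 0x8aa6 + off 0x04 + 2 + imm -6 = 0x8aa6

0x8aa6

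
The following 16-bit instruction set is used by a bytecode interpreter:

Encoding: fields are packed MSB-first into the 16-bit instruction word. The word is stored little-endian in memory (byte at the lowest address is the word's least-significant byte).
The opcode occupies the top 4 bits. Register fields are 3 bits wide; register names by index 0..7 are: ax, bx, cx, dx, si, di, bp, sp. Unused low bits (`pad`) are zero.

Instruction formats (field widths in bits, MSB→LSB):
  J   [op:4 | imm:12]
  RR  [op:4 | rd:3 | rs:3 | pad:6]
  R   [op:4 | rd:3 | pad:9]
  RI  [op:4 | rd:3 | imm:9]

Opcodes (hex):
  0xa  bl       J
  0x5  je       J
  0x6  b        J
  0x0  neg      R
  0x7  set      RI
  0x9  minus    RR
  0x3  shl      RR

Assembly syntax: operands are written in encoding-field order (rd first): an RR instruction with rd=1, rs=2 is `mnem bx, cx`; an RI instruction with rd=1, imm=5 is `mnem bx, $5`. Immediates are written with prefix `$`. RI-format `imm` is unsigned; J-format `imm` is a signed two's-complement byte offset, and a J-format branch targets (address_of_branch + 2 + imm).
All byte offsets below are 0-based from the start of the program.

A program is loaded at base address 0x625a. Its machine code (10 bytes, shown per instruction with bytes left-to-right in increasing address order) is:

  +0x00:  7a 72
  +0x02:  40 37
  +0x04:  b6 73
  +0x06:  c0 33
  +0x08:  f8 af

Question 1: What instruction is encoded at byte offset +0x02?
+0x02: 40 37 ⇒ word 0x3740 (little)
  top 4b → 0x3 → shl [RR]
  rd@[11:9]=0x3 ⇒ dx
  rs@[8:6]=0x5 ⇒ di

shl dx, di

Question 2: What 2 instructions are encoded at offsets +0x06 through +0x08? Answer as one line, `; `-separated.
shl bx, sp; bl $-8

[06] c0 33 → 0x33c0
  opcode bits[15:12]=0x3: shl/RR
  rd: (w>>9)&0x7=0x1 → bx
  rs: (w>>6)&0x7=0x7 → sp
[08] f8 af → 0xaff8
  opcode bits[15:12]=0xa: bl/J
  imm: (w>>0)&0xfff=0xff8 (s12→-8) → $-8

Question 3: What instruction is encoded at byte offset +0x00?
set bx, $122

off 0x00: read 7a 72 as little → 0x727a
  op=0x727a>>12=0x7 ⇒ set (RI)
  [11:9] rd=1 = bx
  [8:0] imm=122 = $122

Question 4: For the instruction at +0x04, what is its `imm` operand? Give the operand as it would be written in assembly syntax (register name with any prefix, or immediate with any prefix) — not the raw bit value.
[04] b6 73 → 0x73b6
  opcode bits[15:12]=0x7: set/RI
  rd@[11:9]=0x1 ⇒ bx
  imm@[8:0]=0x1b6 ⇒ $438

$438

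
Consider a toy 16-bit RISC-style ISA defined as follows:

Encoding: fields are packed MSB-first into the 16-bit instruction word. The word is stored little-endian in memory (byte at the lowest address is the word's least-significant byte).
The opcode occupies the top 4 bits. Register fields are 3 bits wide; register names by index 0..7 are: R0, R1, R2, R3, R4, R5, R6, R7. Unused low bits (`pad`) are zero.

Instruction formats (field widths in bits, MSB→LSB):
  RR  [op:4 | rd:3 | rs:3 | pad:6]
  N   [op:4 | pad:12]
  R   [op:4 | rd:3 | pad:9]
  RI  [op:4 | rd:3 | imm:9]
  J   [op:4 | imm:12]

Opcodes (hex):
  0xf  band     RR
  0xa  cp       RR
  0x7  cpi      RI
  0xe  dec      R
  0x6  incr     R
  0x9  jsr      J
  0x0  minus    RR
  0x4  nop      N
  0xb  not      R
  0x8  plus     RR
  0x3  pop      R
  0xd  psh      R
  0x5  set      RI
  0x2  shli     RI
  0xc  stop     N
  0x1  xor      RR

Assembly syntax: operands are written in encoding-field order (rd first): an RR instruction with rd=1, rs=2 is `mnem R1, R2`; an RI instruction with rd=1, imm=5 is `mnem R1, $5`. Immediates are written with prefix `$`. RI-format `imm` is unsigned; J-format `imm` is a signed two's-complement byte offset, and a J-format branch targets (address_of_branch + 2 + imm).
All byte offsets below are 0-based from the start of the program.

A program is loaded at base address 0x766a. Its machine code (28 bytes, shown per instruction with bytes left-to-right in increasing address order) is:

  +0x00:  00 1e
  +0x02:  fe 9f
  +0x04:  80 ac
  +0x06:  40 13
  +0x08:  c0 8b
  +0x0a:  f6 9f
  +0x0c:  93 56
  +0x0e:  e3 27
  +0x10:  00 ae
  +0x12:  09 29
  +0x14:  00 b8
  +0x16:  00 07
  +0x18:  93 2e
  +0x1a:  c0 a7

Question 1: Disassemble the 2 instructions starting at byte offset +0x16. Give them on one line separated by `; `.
@+16  little-endian(00 07) = 0x0700
  op=0x0700>>12=0x0 ⇒ minus (RR)
  [11:9] rd=3 = R3
  [8:6] rs=4 = R4
@+18  little-endian(93 2e) = 0x2e93
  op=0x2e93>>12=0x2 ⇒ shli (RI)
  [11:9] rd=7 = R7
  [8:0] imm=147 = $147

minus R3, R4; shli R7, $147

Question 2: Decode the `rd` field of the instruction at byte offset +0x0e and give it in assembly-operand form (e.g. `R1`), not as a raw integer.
+0x0e: e3 27 ⇒ word 0x27e3 (little)
  top 4b → 0x2 → shli [RI]
  [11:9] rd=3 = R3
  [8:0] imm=483 = $483

R3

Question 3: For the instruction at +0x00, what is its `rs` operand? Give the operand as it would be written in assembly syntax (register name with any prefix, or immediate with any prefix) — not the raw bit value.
+0x00: 00 1e ⇒ word 0x1e00 (little)
  top 4b → 0x1 → xor [RR]
  rd: (w>>9)&0x7=0x7 → R7
  rs: (w>>6)&0x7=0x0 → R0

R0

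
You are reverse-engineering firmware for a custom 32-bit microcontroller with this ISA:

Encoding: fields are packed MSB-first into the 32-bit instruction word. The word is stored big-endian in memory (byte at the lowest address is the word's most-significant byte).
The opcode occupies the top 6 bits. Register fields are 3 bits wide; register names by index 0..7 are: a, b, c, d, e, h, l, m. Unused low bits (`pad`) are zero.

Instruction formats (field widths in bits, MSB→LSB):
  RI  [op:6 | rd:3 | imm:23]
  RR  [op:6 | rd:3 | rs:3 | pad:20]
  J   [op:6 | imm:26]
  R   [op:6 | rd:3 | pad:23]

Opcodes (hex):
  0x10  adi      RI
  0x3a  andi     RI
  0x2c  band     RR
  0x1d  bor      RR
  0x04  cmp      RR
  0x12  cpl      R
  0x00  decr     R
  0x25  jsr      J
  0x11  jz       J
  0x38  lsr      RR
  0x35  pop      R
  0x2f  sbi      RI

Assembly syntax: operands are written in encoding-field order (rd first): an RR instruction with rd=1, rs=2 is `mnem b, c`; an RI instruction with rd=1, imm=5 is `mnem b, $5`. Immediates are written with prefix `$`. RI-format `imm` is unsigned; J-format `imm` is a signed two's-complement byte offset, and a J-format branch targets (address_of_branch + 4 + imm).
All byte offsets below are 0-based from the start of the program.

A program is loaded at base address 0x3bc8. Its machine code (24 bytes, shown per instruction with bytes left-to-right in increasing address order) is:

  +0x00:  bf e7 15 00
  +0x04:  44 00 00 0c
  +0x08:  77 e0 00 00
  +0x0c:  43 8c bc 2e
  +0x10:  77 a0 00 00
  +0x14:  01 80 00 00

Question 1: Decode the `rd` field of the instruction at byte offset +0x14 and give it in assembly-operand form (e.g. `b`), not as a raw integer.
@+14  big-endian(01 80 00 00) = 0x01800000
  op=0x01800000>>26=0x0 ⇒ decr (R)
  rd@[25:23]=0x3 ⇒ d

d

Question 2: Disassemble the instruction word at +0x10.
bor m, c

off 0x10: read 77 a0 00 00 as big → 0x77a00000
  top 6b → 0x1d → bor [RR]
  rd: (w>>23)&0x7=0x7 → m
  rs: (w>>20)&0x7=0x2 → c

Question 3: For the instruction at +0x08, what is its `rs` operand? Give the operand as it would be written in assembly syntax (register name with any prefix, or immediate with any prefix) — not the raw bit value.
off 0x08: read 77 e0 00 00 as big → 0x77e00000
  top 6b → 0x1d → bor [RR]
  rd: (w>>23)&0x7=0x7 → m
  rs: (w>>20)&0x7=0x6 → l

l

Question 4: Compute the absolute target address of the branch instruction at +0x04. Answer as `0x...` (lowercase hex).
+0x04: 44 00 00 0c ⇒ word 0x4400000c (big)
  op=0x4400000c>>26=0x11 ⇒ jz (J)
  imm@[25:0]=0xc ⇒ $12
  target = base 0x3bc8 + off 0x04 + 4 + imm 12 = 0x3bdc

0x3bdc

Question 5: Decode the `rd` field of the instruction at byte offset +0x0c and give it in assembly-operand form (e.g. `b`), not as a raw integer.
+0x0c: 43 8c bc 2e ⇒ word 0x438cbc2e (big)
  op=0x438cbc2e>>26=0x10 ⇒ adi (RI)
  [25:23] rd=7 = m
  [22:0] imm=834606 = $834606

m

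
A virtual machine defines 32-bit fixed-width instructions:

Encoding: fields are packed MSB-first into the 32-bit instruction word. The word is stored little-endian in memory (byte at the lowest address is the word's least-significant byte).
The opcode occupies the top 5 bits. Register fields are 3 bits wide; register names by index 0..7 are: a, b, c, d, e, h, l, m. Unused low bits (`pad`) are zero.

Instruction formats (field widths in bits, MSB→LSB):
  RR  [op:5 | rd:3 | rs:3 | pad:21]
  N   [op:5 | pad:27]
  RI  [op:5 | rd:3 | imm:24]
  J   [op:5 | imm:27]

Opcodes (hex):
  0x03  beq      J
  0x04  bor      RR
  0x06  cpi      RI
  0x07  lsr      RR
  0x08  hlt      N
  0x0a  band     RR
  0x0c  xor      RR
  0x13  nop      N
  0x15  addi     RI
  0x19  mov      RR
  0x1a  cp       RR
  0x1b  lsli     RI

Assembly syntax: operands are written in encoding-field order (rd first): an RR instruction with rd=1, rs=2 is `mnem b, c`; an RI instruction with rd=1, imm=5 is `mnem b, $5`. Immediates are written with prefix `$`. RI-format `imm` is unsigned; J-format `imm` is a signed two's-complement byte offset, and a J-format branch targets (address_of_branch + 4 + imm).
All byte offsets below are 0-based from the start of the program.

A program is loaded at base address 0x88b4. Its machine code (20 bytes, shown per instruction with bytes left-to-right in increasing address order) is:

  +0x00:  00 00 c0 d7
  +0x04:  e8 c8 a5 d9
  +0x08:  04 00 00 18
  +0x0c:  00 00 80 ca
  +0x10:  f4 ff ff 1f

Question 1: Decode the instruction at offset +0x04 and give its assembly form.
off 0x04: read e8 c8 a5 d9 as little → 0xd9a5c8e8
  top 5b → 0x1b → lsli [RI]
  rd@[26:24]=0x1 ⇒ b
  imm@[23:0]=0xa5c8e8 ⇒ $10864872

lsli b, $10864872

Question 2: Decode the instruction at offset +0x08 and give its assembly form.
[08] 04 00 00 18 → 0x18000004
  top 5b → 0x3 → beq [J]
  [26:0] imm=4 = $4

beq $4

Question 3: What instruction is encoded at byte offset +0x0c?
mov c, e

+0x0c: 00 00 80 ca ⇒ word 0xca800000 (little)
  op=0xca800000>>27=0x19 ⇒ mov (RR)
  [26:24] rd=2 = c
  [23:21] rs=4 = e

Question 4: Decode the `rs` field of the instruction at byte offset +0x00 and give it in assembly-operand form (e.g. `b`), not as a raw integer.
off 0x00: read 00 00 c0 d7 as little → 0xd7c00000
  op=0xd7c00000>>27=0x1a ⇒ cp (RR)
  rd@[26:24]=0x7 ⇒ m
  rs@[23:21]=0x6 ⇒ l

l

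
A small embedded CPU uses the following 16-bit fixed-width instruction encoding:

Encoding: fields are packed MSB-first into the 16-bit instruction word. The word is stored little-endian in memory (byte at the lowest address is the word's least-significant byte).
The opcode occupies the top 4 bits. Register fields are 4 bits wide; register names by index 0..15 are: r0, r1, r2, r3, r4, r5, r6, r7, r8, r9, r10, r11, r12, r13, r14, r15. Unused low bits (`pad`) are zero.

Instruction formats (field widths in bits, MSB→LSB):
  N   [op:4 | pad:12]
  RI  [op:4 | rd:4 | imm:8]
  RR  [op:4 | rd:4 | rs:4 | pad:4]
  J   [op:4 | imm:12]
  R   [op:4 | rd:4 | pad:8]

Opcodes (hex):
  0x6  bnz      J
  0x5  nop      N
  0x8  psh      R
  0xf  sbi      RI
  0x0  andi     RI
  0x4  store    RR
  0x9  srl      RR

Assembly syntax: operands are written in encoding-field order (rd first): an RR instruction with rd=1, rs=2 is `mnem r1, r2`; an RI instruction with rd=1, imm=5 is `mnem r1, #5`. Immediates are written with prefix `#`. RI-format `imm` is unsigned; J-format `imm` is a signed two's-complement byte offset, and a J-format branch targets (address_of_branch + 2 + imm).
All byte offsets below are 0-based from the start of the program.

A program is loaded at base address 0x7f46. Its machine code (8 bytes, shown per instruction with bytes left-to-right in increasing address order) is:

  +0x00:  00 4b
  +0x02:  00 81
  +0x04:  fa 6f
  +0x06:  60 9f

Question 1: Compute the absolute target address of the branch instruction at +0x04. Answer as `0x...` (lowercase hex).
+0x04: fa 6f ⇒ word 0x6ffa (little)
  opcode bits[15:12]=0x6: bnz/J
  imm: (w>>0)&0xfff=0xffa (s12→-6) → #-6
  target = base 0x7f46 + off 0x04 + 2 + imm -6 = 0x7f46

0x7f46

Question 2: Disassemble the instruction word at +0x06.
+0x06: 60 9f ⇒ word 0x9f60 (little)
  top 4b → 0x9 → srl [RR]
  [11:8] rd=15 = r15
  [7:4] rs=6 = r6

srl r15, r6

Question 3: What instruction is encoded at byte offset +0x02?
psh r1

+0x02: 00 81 ⇒ word 0x8100 (little)
  opcode bits[15:12]=0x8: psh/R
  rd: (w>>8)&0xf=0x1 → r1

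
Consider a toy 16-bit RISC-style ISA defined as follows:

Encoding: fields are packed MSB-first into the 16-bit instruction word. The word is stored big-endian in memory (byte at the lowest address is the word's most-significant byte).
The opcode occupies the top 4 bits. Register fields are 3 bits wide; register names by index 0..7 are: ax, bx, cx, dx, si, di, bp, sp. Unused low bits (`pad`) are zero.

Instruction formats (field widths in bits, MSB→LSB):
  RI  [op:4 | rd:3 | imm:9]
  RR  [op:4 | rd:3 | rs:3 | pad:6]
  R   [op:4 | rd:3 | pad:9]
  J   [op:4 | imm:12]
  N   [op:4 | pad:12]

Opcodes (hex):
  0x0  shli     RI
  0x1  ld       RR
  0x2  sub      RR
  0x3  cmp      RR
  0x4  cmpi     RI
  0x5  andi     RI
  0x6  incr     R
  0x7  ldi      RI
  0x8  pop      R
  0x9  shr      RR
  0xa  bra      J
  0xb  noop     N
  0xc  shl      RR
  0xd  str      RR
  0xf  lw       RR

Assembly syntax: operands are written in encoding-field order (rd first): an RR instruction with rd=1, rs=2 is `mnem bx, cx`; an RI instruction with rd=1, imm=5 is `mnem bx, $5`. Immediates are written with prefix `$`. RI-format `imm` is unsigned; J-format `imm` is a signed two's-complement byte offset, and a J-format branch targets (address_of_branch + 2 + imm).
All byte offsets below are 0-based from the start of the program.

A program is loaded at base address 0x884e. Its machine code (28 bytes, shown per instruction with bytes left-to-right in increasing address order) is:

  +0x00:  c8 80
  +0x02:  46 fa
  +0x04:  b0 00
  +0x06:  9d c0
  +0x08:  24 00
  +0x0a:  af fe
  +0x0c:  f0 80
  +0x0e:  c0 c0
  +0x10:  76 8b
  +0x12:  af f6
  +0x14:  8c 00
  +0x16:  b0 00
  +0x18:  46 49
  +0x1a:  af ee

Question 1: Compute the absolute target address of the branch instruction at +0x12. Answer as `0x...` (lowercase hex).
0x8858

[12] af f6 → 0xaff6
  top 4b → 0xa → bra [J]
  imm: (w>>0)&0xfff=0xff6 (s12→-10) → $-10
  target = base 0x884e + off 0x12 + 2 + imm -10 = 0x8858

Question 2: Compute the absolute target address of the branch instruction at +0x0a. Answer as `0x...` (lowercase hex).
+0x0a: af fe ⇒ word 0xaffe (big)
  opcode bits[15:12]=0xa: bra/J
  imm: (w>>0)&0xfff=0xffe (s12→-2) → $-2
  target = base 0x884e + off 0x0a + 2 + imm -2 = 0x8858

0x8858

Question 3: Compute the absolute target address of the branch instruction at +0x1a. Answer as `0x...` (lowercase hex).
0x8858

[1a] af ee → 0xafee
  top 4b → 0xa → bra [J]
  imm: (w>>0)&0xfff=0xfee (s12→-18) → $-18
  target = base 0x884e + off 0x1a + 2 + imm -18 = 0x8858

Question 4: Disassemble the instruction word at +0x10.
ldi dx, $139

off 0x10: read 76 8b as big → 0x768b
  top 4b → 0x7 → ldi [RI]
  rd@[11:9]=0x3 ⇒ dx
  imm@[8:0]=0x8b ⇒ $139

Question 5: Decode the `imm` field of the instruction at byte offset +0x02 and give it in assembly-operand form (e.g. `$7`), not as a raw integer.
$250

@+02  big-endian(46 fa) = 0x46fa
  opcode bits[15:12]=0x4: cmpi/RI
  rd@[11:9]=0x3 ⇒ dx
  imm@[8:0]=0xfa ⇒ $250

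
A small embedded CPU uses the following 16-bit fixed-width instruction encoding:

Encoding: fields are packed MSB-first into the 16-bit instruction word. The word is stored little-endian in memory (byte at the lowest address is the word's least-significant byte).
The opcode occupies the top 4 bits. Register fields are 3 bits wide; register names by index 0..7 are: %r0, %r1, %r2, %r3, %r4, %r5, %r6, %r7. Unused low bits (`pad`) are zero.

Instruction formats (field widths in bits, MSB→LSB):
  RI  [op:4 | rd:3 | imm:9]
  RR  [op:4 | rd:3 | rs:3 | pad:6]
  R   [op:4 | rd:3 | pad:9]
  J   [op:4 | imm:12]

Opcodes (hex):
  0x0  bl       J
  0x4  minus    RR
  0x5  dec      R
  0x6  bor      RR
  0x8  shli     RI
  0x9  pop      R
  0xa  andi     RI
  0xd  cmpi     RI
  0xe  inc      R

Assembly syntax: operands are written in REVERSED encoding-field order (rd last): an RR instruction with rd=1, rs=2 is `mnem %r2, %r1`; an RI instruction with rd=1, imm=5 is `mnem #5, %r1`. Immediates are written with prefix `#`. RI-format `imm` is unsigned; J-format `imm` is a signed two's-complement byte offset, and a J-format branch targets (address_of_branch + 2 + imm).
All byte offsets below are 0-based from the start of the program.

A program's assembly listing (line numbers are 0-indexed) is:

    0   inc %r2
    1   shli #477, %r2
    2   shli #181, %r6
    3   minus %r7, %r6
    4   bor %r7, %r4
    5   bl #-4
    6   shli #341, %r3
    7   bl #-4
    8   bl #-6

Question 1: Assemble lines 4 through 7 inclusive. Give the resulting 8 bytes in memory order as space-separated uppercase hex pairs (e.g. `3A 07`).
C0 69 FC 0F 55 87 FC 0F

4. bor fields op=0x6:4|rd=4:3|rs=7:3|pad=0:6 → word 69c0h → c0 69
5. bl fields op=0x0:4|imm=-4:12 → word 0ffch → fc 0f
6. shli fields op=0x8:4|rd=3:3|imm=341:9 → word 8755h → 55 87
7. bl fields op=0x0:4|imm=-4:12 → word 0ffch → fc 0f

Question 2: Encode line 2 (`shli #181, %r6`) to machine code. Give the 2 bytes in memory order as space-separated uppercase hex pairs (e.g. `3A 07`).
B5 8C

L2: shli op=0x8:4|rd=6:3|imm=181:9 ⇒ 0x8cb5 ⇒ little b5 8c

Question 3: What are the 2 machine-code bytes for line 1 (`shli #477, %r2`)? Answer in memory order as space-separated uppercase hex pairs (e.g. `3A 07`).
L1: shli op=0x8:4|rd=2:3|imm=477:9 ⇒ 0x85dd ⇒ little dd 85

DD 85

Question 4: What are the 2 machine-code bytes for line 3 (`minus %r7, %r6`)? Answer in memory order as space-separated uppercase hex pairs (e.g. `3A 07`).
C0 4D

3. minus fields op=0x4:4|rd=6:3|rs=7:3|pad=0:6 → word 4dc0h → c0 4d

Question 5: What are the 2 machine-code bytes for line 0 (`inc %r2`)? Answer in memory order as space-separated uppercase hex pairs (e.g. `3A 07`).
00 E4

L0: inc op=0xe:4|rd=2:3|pad=0:9 ⇒ 0xe400 ⇒ little 00 e4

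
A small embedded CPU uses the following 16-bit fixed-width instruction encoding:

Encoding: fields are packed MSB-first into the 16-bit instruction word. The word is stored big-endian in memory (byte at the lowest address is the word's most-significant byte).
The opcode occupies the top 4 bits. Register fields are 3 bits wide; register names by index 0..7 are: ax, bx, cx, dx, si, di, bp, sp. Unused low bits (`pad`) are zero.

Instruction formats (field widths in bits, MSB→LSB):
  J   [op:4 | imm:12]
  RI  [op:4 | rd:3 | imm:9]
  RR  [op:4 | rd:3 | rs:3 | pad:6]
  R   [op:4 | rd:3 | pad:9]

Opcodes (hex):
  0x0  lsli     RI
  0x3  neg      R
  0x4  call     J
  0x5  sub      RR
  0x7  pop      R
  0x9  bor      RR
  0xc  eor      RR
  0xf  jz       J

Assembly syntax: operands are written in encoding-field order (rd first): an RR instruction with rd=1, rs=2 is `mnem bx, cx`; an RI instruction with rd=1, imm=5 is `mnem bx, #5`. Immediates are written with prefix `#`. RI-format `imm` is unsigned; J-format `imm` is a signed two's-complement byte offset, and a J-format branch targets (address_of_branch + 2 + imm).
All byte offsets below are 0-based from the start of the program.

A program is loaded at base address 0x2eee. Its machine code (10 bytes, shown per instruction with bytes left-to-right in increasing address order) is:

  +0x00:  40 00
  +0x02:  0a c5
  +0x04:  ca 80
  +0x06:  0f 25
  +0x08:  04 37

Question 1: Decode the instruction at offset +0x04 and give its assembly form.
eor di, cx

@+04  big-endian(ca 80) = 0xca80
  op=0xca80>>12=0xc ⇒ eor (RR)
  rd: (w>>9)&0x7=0x5 → di
  rs: (w>>6)&0x7=0x2 → cx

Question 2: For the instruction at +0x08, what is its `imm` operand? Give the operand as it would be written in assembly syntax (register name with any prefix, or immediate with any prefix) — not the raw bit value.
@+08  big-endian(04 37) = 0x0437
  opcode bits[15:12]=0x0: lsli/RI
  rd@[11:9]=0x2 ⇒ cx
  imm@[8:0]=0x37 ⇒ #55

#55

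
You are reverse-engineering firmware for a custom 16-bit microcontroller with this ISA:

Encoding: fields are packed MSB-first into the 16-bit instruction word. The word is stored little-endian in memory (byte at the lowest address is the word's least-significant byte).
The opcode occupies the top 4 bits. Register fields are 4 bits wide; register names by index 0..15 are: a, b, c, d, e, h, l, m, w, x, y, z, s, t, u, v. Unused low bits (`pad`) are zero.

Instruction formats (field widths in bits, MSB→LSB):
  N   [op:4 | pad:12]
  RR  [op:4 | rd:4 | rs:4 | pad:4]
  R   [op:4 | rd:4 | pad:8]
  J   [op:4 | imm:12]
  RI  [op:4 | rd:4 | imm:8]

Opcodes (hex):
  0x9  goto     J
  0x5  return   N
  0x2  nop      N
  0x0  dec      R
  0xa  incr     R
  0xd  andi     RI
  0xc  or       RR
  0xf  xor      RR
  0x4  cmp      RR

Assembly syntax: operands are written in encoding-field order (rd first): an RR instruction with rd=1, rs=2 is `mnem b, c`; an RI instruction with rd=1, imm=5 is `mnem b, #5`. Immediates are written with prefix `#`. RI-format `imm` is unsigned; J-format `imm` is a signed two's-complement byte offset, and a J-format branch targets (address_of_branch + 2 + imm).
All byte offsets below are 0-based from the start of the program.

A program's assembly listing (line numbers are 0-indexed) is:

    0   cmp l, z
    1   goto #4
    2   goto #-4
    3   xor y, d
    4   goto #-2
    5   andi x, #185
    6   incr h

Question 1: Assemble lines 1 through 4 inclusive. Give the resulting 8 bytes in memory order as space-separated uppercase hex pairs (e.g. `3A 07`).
L1: goto op=0x9:4|imm=4:12 ⇒ 0x9004 ⇒ little 04 90
L2: goto op=0x9:4|imm=-4:12 ⇒ 0x9ffc ⇒ little fc 9f
L3: xor op=0xf:4|rd=10:4|rs=3:4|pad=0:4 ⇒ 0xfa30 ⇒ little 30 fa
L4: goto op=0x9:4|imm=-2:12 ⇒ 0x9ffe ⇒ little fe 9f

04 90 FC 9F 30 FA FE 9F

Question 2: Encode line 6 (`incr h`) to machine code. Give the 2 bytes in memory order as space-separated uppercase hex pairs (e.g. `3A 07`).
6. incr fields op=0xa:4|rd=5:4|pad=0:8 → word a500h → 00 a5

00 A5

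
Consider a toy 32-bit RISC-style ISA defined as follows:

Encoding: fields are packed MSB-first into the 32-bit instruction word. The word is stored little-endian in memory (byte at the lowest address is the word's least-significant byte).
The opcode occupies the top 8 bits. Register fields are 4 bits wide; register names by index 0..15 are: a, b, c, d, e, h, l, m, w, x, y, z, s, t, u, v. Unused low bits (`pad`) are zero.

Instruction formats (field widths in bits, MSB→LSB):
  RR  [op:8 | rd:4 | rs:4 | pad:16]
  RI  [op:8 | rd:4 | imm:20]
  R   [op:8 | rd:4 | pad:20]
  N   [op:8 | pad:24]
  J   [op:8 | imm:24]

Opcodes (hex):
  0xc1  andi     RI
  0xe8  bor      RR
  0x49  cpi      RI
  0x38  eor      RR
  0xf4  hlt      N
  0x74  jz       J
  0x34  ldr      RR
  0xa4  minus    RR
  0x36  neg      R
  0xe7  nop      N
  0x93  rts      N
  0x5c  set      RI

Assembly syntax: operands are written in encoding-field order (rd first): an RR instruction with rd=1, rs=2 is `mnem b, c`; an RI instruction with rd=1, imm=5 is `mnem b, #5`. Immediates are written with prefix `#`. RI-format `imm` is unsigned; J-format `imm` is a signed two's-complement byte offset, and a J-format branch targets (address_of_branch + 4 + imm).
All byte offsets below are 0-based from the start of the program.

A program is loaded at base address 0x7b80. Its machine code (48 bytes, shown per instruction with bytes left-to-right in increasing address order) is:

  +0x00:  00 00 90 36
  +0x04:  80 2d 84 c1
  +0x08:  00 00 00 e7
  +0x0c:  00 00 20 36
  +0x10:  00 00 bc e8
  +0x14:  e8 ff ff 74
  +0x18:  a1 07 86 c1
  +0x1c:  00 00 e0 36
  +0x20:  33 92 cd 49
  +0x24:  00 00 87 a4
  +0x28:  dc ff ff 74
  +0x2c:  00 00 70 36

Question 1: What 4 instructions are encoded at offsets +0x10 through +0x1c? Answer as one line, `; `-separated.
bor z, s; jz #-24; andi w, #395169; neg u

[10] 00 00 bc e8 → 0xe8bc0000
  top 8b → 0xe8 → bor [RR]
  rd@[23:20]=0xb ⇒ z
  rs@[19:16]=0xc ⇒ s
[14] e8 ff ff 74 → 0x74ffffe8
  top 8b → 0x74 → jz [J]
  imm@[23:0]=0xffffe8 (s24→-24) ⇒ #-24
[18] a1 07 86 c1 → 0xc18607a1
  top 8b → 0xc1 → andi [RI]
  rd@[23:20]=0x8 ⇒ w
  imm@[19:0]=0x607a1 ⇒ #395169
[1c] 00 00 e0 36 → 0x36e00000
  top 8b → 0x36 → neg [R]
  rd@[23:20]=0xe ⇒ u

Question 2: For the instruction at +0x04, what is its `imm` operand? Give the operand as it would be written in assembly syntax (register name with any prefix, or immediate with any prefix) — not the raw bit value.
[04] 80 2d 84 c1 → 0xc1842d80
  opcode bits[31:24]=0xc1: andi/RI
  [23:20] rd=8 = w
  [19:0] imm=273792 = #273792

#273792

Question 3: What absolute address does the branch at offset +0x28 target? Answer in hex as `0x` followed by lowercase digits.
[28] dc ff ff 74 → 0x74ffffdc
  top 8b → 0x74 → jz [J]
  [23:0] imm=16777180 (s24→-36) = #-36
  target = base 0x7b80 + off 0x28 + 4 + imm -36 = 0x7b88

0x7b88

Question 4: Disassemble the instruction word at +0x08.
[08] 00 00 00 e7 → 0xe7000000
  top 8b → 0xe7 → nop [N]

nop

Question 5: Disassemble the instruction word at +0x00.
off 0x00: read 00 00 90 36 as little → 0x36900000
  op=0x36900000>>24=0x36 ⇒ neg (R)
  [23:20] rd=9 = x

neg x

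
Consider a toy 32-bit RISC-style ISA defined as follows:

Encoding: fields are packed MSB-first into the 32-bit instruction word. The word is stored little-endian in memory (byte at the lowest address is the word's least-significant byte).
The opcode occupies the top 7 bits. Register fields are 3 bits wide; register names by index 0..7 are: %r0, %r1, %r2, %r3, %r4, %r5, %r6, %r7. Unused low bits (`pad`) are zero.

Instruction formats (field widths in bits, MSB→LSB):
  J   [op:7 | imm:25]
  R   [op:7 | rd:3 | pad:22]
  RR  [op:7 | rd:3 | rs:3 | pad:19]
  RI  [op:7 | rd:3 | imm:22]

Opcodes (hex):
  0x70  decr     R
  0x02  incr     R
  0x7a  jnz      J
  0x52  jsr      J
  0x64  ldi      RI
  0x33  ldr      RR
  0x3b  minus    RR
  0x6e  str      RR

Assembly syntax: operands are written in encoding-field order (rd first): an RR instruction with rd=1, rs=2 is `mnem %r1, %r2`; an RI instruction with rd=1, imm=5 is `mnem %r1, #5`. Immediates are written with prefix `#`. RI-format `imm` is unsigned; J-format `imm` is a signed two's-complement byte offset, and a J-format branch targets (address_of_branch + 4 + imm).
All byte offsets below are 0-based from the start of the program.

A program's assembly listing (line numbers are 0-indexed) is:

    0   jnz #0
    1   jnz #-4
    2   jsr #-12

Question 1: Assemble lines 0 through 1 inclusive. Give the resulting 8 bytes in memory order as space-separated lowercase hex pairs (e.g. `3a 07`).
0. jnz fields op=0x7a:7|imm=0:25 → word f4000000h → 00 00 00 f4
1. jnz fields op=0x7a:7|imm=-4:25 → word f5fffffch → fc ff ff f5

00 00 00 f4 fc ff ff f5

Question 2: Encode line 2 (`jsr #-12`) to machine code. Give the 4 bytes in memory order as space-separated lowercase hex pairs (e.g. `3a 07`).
f4 ff ff a5

2. jsr fields op=0x52:7|imm=-12:25 → word a5fffff4h → f4 ff ff a5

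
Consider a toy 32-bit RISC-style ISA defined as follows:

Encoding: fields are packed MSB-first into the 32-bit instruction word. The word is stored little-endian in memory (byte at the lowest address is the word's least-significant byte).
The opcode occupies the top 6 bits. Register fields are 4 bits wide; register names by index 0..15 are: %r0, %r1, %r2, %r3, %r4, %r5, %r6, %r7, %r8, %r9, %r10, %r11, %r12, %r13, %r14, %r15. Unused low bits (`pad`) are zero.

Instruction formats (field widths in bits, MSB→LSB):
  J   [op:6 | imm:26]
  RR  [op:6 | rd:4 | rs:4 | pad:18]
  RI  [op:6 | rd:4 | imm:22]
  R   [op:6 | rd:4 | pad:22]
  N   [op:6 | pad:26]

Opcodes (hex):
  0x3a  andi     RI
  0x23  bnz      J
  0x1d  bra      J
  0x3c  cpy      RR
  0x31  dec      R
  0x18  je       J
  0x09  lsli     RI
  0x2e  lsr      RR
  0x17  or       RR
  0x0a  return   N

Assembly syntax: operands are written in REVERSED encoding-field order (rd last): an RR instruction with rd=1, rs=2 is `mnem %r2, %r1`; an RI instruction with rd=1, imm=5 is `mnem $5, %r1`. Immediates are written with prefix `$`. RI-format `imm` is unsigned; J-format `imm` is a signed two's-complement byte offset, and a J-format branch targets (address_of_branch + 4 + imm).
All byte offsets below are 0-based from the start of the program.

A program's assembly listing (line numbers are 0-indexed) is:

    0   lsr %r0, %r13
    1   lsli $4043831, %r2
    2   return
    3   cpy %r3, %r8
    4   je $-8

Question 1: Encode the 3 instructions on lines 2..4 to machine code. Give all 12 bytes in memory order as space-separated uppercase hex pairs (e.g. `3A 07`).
00 00 00 28 00 00 0C F2 F8 FF FF 63

2. return fields op=0xa:6|pad=0:26 → word 28000000h → 00 00 00 28
3. cpy fields op=0x3c:6|rd=8:4|rs=3:4|pad=0:18 → word f20c0000h → 00 00 0c f2
4. je fields op=0x18:6|imm=-8:26 → word 63fffff8h → f8 ff ff 63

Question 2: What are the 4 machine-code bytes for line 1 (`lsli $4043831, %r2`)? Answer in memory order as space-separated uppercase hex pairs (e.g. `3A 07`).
37 B4 BD 24

L1: lsli op=0x9:6|rd=2:4|imm=4043831:22 ⇒ 0x24bdb437 ⇒ little 37 b4 bd 24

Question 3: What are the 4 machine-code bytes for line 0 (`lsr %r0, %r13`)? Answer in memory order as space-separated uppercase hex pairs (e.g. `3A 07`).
00 00 40 BB

0. lsr fields op=0x2e:6|rd=13:4|rs=0:4|pad=0:18 → word bb400000h → 00 00 40 bb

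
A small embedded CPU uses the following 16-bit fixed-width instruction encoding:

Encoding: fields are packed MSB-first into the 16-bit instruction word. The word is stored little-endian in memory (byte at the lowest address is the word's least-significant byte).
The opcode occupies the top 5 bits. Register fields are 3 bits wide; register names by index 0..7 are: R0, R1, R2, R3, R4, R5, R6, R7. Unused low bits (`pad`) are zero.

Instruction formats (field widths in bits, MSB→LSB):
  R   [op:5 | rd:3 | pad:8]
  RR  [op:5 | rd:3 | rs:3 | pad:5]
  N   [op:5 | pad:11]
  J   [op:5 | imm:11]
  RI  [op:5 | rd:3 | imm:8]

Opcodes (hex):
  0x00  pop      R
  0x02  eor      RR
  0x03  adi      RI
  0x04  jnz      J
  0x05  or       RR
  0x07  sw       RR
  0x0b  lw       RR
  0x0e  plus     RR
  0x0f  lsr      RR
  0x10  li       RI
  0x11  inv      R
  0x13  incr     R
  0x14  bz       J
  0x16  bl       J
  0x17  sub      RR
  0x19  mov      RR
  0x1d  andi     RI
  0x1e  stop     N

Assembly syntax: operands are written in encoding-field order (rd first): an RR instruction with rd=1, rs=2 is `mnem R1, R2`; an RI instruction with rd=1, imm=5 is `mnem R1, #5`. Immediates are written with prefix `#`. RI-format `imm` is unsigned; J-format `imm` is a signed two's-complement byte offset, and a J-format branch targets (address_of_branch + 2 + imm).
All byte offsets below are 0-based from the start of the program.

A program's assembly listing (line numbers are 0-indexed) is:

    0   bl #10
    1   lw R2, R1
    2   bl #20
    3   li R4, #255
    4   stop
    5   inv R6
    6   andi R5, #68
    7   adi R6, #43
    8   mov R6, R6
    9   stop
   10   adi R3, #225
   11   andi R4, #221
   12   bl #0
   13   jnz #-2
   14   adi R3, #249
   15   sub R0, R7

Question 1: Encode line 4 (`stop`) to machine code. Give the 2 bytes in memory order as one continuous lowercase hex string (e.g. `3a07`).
00f0

L4: stop op=0x1e:5|pad=0:11 ⇒ 0xf000 ⇒ little 00 f0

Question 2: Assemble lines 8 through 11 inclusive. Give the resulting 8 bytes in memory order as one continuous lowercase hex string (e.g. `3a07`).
c0ce00f0e11bddec

line 8 (mov): pack op=0x19:5|rd=6:3|rs=6:3|pad=0:5 = 0xcec0; little→ c0 ce
line 9 (stop): pack op=0x1e:5|pad=0:11 = 0xf000; little→ 00 f0
line 10 (adi): pack op=0x3:5|rd=3:3|imm=225:8 = 0x1be1; little→ e1 1b
line 11 (andi): pack op=0x1d:5|rd=4:3|imm=221:8 = 0xecdd; little→ dd ec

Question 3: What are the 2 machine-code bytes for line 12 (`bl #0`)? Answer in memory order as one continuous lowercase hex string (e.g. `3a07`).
00b0

12. bl fields op=0x16:5|imm=0:11 → word b000h → 00 b0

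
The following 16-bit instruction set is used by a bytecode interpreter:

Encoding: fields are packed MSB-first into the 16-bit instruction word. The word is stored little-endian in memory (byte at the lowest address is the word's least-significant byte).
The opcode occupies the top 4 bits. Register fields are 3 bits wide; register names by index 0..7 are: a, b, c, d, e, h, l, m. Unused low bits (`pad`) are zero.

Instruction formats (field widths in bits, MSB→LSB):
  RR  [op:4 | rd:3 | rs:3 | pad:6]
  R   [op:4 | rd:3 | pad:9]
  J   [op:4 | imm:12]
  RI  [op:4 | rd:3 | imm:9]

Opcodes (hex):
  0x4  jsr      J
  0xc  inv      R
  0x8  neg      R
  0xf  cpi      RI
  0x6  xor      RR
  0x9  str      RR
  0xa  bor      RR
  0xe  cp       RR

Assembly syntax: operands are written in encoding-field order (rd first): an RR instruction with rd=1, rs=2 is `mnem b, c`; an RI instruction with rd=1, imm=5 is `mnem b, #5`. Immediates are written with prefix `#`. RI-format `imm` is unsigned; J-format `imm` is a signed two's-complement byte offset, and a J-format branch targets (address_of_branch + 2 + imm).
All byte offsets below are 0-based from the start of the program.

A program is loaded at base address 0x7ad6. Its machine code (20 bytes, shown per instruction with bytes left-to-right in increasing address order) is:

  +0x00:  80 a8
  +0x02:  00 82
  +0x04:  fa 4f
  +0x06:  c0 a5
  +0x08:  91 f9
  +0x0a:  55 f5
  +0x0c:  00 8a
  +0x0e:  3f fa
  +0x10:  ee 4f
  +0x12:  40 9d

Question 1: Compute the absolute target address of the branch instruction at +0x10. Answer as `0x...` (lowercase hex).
[10] ee 4f → 0x4fee
  op=0x4fee>>12=0x4 ⇒ jsr (J)
  imm@[11:0]=0xfee (s12→-18) ⇒ #-18
  target = base 0x7ad6 + off 0x10 + 2 + imm -18 = 0x7ad6

0x7ad6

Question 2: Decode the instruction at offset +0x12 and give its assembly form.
@+12  little-endian(40 9d) = 0x9d40
  op=0x9d40>>12=0x9 ⇒ str (RR)
  rd@[11:9]=0x6 ⇒ l
  rs@[8:6]=0x5 ⇒ h

str l, h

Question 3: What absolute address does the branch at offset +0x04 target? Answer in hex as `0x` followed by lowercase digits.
@+04  little-endian(fa 4f) = 0x4ffa
  op=0x4ffa>>12=0x4 ⇒ jsr (J)
  [11:0] imm=4090 (s12→-6) = #-6
  target = base 0x7ad6 + off 0x04 + 2 + imm -6 = 0x7ad6

0x7ad6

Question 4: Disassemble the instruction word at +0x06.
bor c, m

@+06  little-endian(c0 a5) = 0xa5c0
  top 4b → 0xa → bor [RR]
  rd: (w>>9)&0x7=0x2 → c
  rs: (w>>6)&0x7=0x7 → m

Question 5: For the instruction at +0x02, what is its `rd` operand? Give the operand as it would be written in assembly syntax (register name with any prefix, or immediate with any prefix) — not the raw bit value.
b

off 0x02: read 00 82 as little → 0x8200
  opcode bits[15:12]=0x8: neg/R
  rd: (w>>9)&0x7=0x1 → b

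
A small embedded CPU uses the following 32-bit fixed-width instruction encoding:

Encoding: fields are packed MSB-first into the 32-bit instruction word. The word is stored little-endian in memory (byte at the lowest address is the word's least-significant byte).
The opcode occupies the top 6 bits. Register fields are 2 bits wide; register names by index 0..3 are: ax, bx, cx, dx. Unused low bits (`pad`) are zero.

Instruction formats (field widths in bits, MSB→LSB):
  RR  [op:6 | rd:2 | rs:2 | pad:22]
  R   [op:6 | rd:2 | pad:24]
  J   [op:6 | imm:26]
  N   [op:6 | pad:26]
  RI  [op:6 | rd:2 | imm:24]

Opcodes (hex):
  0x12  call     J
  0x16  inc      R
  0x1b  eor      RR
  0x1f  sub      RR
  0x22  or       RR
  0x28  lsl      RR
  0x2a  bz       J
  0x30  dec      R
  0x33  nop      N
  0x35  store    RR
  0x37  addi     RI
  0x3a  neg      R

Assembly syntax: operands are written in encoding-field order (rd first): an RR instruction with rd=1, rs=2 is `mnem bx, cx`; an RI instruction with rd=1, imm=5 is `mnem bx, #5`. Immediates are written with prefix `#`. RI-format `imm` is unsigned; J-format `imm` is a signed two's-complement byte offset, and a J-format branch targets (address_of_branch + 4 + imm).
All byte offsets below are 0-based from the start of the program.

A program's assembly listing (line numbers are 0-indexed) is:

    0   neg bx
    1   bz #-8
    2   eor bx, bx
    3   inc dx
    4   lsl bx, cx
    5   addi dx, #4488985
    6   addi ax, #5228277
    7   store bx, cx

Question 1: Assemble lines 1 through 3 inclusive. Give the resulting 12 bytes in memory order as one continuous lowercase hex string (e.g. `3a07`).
line 1 (bz): pack op=0x2a:6|imm=-8:26 = 0xabfffff8; little→ f8 ff ff ab
line 2 (eor): pack op=0x1b:6|rd=1:2|rs=1:2|pad=0:22 = 0x6d400000; little→ 00 00 40 6d
line 3 (inc): pack op=0x16:6|rd=3:2|pad=0:24 = 0x5b000000; little→ 00 00 00 5b

f8ffffab0000406d0000005b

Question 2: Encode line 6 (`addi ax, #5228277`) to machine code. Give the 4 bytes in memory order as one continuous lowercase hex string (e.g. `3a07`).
line 6 (addi): pack op=0x37:6|rd=0:2|imm=5228277:24 = 0xdc4fc6f5; little→ f5 c6 4f dc

f5c64fdc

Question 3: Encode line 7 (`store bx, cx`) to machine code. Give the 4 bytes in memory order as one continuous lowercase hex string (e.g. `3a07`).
000080d5

L7: store op=0x35:6|rd=1:2|rs=2:2|pad=0:22 ⇒ 0xd5800000 ⇒ little 00 00 80 d5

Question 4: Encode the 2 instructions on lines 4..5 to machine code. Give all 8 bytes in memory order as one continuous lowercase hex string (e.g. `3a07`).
L4: lsl op=0x28:6|rd=1:2|rs=2:2|pad=0:22 ⇒ 0xa1800000 ⇒ little 00 00 80 a1
L5: addi op=0x37:6|rd=3:2|imm=4488985:24 ⇒ 0xdf447f19 ⇒ little 19 7f 44 df

000080a1197f44df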